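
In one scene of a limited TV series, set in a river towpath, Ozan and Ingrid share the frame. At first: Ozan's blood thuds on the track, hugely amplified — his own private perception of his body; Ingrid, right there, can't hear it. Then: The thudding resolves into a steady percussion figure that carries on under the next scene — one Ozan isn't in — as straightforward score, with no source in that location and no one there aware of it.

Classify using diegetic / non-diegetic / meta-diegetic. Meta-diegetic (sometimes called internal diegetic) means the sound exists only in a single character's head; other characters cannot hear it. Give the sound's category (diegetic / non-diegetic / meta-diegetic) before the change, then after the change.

meta-diegetic, non-diegetic

Before the change: it's Ozan's subjective body sound, inaudible to Ingrid → meta-diegetic.
After the change: detached from Ozan and playing as sourceless score over a scene he isn't in — for the audience only → non-diegetic.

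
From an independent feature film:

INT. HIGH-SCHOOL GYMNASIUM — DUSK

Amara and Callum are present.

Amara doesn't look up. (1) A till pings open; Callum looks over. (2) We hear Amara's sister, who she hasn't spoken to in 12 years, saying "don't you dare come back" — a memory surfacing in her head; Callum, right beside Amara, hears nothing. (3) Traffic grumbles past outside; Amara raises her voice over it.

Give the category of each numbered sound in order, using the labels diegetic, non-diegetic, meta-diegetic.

diegetic, meta-diegetic, diegetic

(1) is diegetic: an in-world source (a till); characters could hear it.
(2) is meta-diegetic: a remembered line, private to Amara — not present in the room, not audible to Callum.
(3) is diegetic: ambient/room sound belonging to the story's physical space.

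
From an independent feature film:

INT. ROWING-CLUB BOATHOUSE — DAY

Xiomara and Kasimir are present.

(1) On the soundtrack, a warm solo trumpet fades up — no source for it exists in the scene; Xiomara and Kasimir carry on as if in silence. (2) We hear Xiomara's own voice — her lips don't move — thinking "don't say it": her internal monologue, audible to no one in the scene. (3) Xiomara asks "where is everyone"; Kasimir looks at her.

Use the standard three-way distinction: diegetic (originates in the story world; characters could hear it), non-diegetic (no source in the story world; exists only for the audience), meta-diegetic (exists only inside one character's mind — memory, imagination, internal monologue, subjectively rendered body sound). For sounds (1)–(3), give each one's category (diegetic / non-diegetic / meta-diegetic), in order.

non-diegetic, meta-diegetic, diegetic

Sound (1): score with no on-screen or off-screen source; it exists for the audience alone, so non-diegetic.
Sound (2): Xiomara's thought-voice: a private mental sound no other character can hear, so meta-diegetic.
(3) is diegetic: spoken by a character present in the story world.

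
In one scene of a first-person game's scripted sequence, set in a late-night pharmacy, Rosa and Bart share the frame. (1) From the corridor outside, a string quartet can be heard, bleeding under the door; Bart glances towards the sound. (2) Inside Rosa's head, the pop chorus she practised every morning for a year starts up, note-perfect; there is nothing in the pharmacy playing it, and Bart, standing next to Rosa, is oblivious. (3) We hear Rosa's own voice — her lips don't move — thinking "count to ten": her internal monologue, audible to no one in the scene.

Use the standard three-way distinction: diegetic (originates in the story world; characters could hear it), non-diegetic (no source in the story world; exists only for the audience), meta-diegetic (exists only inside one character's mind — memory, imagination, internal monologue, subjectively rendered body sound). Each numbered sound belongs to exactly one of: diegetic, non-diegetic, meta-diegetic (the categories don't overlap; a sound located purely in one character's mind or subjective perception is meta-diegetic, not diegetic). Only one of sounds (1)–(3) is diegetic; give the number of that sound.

Sound (1): it's coming from the corridor outside — a location within the story world — and Bart reacts, so diegetic.
(2) is meta-diegetic: remembered music, private to Rosa — Bart is oblivious because it isn't in the room.
Sound (3): internal monologue — inside Rosa's mind, not spoken into the scene, so meta-diegetic.
Only (1) is diegetic.

1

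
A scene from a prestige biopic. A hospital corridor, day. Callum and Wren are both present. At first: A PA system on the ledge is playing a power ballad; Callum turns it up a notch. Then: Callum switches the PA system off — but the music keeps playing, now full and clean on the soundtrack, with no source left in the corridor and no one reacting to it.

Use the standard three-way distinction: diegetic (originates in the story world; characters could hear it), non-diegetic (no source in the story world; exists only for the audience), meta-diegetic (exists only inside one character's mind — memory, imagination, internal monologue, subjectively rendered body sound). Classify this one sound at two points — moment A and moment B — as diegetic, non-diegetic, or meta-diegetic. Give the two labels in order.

diegetic, non-diegetic

Moment A: a PA system is a real in-scene source and Callum reacts to it → diegetic.
Moment B: there is no longer any in-world source and no one can hear it — it has become underscore → non-diegetic.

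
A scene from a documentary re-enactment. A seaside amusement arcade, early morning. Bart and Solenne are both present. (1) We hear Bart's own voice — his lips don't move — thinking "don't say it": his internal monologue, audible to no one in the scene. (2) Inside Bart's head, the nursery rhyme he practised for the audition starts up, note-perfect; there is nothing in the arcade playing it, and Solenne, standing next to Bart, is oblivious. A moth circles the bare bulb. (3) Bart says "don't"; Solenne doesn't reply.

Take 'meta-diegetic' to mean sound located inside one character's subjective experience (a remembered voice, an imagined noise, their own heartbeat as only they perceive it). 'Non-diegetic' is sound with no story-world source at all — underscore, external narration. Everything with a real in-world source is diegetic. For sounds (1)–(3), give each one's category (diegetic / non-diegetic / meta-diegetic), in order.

meta-diegetic, meta-diegetic, diegetic

(1) is meta-diegetic: internal monologue — inside Bart's mind, not spoken into the scene.
Sound (2): the music is a memory playing inside Bart's mind alone; no real-world source, Solenne can't hear it, so meta-diegetic.
(3) is diegetic: Bart is a character speaking aloud in the scene.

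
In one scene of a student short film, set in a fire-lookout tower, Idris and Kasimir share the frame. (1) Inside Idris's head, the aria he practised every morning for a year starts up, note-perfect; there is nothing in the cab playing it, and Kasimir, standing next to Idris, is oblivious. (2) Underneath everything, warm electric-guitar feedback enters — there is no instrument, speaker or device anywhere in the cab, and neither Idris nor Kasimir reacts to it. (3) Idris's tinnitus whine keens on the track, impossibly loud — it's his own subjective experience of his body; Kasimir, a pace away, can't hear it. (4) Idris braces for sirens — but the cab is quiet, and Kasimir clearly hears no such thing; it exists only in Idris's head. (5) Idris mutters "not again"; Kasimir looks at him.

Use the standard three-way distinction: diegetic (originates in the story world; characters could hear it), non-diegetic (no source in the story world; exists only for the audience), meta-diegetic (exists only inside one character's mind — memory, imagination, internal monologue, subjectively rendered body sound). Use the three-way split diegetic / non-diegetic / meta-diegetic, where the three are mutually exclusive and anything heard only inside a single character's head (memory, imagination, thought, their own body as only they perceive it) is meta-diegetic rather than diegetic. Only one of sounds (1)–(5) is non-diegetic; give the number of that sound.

2

Sound (1): it lives in Idris's subjectivity, not in the cab, so meta-diegetic.
(2) is non-diegetic: score with no on-screen or off-screen source; it exists for the audience alone.
(3) is meta-diegetic: a subjective body sound — Idris's private perception, inaudible to Kasimir.
(4) is meta-diegetic: Idris alone 'hears' it — an imagined sound, not present in the space.
(5) Idris is a character speaking aloud in the scene → diegetic.
Only (2) is non-diegetic.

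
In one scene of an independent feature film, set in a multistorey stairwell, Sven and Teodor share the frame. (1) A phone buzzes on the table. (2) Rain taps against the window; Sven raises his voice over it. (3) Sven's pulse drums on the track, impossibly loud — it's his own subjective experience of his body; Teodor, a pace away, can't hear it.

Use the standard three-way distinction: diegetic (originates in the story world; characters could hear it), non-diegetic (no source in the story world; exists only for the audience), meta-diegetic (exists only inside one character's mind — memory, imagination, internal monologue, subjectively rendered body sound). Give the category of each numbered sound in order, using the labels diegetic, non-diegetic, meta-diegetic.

diegetic, diegetic, meta-diegetic

(1) the sound comes from a phone physically present in the location → diegetic.
Sound (2): rain is part of the location's real environment, so diegetic.
(3) is meta-diegetic: point-of-audition from inside Sven's body; not a sound in the room.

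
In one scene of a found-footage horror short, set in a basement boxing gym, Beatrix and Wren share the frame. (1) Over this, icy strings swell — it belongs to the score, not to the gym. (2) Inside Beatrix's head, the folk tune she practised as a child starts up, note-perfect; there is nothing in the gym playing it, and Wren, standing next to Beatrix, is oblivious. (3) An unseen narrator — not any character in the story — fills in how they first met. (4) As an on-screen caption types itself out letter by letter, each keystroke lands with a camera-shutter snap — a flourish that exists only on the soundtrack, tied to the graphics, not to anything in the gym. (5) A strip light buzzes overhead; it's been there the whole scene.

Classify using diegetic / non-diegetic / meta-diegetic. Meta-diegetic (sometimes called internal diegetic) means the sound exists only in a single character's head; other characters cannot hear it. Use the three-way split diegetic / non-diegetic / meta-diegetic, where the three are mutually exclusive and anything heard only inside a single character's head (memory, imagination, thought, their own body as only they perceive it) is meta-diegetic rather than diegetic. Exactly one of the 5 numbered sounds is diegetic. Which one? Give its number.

5

(1) is non-diegetic: nothing in the gym produces it and the characters don't hear it — pure soundtrack.
Sound (2): the music is a memory playing inside Beatrix's mind alone; no real-world source, Wren can't hear it, so meta-diegetic.
(3) the narrator exists outside the story world, addressing only the audience → non-diegetic.
(4) is non-diegetic: it accompanies on-screen graphics, not anything inside the story world.
(5) it's the actual ambient sound of the location → diegetic.
Only (5) is diegetic.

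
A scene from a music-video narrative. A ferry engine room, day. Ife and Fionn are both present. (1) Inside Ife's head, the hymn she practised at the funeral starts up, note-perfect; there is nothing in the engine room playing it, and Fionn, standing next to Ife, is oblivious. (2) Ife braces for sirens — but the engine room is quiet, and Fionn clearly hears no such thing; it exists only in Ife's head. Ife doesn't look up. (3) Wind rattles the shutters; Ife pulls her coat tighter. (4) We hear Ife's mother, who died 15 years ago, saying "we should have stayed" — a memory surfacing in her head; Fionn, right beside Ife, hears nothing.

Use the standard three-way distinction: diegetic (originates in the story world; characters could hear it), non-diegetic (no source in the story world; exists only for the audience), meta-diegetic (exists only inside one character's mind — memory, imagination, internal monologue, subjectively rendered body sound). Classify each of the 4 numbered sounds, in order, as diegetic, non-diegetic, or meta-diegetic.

meta-diegetic, meta-diegetic, diegetic, meta-diegetic

(1) is meta-diegetic: it lives in Ife's subjectivity, not in the engine room.
(2) subjective to Ife: the engine room is silent and Fionn hears nothing → meta-diegetic.
(3) it's the actual ambient sound of the location → diegetic.
Sound (4): it's Ife's recollection rendered as sound; the other character can't hear it, so meta-diegetic.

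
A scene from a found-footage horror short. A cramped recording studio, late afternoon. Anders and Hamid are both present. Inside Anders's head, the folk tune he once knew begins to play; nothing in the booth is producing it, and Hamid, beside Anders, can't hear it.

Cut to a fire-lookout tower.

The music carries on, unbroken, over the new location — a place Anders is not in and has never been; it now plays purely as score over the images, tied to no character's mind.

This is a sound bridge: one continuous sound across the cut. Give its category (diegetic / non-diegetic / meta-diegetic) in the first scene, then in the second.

Scene one: the music exists only inside Anders's mind; Hamid can't hear it → meta-diegetic.
Scene two: it's detached from Anders entirely and plays over unrelated images with no in-world source — conventional underscore → non-diegetic.

meta-diegetic, non-diegetic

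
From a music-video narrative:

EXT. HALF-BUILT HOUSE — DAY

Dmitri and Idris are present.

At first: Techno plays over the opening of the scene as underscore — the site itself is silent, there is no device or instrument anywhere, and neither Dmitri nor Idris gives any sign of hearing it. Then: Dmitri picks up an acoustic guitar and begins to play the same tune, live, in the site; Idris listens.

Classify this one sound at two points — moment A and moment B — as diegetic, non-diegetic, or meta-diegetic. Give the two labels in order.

Moment A: no in-world source exists and no character can hear it — underscore → non-diegetic.
Moment B: an acoustic guitar is now a real source in the story world and the characters hear it → diegetic.

non-diegetic, diegetic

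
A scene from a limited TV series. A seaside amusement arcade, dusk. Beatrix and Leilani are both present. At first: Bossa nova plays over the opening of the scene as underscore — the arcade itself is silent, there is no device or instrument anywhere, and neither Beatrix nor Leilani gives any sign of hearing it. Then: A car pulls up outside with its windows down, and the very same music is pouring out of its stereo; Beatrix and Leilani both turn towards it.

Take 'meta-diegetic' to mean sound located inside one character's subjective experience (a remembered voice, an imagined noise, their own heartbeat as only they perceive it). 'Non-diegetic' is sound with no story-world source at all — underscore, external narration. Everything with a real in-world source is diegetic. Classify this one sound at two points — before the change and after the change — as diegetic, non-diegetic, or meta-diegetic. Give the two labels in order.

non-diegetic, diegetic

Before the change: no in-world source exists and no character can hear it — underscore → non-diegetic.
After the change: the car stereo is now a real source in the story world and the characters hear it → diegetic.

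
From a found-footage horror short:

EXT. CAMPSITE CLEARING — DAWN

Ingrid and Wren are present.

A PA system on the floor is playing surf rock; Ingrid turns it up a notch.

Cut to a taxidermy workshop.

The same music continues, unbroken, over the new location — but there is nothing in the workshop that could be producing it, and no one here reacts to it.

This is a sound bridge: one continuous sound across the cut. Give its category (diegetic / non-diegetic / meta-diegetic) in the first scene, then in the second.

diegetic, non-diegetic

Scene one: a PA system is an on-screen source and Ingrid reacts to it → diegetic.
Scene two: there is no source in the workshop and no one hears it — it's now underscore → non-diegetic.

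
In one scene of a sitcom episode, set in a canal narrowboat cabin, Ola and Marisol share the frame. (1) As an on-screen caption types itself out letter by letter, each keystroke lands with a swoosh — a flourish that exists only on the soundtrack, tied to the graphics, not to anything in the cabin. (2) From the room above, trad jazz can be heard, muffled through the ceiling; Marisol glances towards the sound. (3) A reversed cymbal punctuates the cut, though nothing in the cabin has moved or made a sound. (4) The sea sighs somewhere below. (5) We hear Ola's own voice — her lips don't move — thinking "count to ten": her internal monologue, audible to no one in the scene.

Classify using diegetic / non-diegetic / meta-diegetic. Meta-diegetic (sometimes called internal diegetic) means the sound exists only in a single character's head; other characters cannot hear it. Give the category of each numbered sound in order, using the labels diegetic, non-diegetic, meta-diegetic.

non-diegetic, diegetic, non-diegetic, diegetic, meta-diegetic

Sound (1): it accompanies on-screen graphics, not anything inside the story world, so non-diegetic.
(2) it's coming from the room above — a location within the story world — and Marisol reacts → diegetic.
(3) is non-diegetic: nothing in the scene produces it; it's an accent added for the audience.
(4) ambient/room sound belonging to the story's physical space → diegetic.
(5) internal monologue — inside Ola's mind, not spoken into the scene → meta-diegetic.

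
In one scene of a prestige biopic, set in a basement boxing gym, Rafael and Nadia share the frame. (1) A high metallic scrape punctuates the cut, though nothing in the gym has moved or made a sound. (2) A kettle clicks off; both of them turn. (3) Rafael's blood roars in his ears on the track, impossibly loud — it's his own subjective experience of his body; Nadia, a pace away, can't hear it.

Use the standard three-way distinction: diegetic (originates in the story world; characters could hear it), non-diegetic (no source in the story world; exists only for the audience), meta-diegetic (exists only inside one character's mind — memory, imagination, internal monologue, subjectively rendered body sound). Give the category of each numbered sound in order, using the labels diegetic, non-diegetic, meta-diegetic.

non-diegetic, diegetic, meta-diegetic

Sound (1): an editorial stinger — it belongs to the cut, not the story world, so non-diegetic.
Sound (2): the sound comes from a kettle physically present in the location, so diegetic.
(3) is meta-diegetic: point-of-audition from inside Rafael's body; not a sound in the room.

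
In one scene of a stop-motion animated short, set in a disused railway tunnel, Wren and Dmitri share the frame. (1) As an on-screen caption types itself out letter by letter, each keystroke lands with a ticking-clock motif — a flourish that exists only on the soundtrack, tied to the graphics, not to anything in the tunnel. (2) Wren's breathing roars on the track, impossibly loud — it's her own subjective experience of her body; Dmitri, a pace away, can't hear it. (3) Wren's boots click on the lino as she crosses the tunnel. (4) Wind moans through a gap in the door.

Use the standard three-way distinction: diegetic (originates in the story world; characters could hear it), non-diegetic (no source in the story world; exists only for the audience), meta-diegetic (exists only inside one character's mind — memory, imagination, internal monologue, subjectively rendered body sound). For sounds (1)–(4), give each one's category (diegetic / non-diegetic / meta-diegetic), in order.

(1) it accompanies on-screen graphics, not anything inside the story world → non-diegetic.
(2) is meta-diegetic: a subjective body sound — Wren's private perception, inaudible to Dmitri.
Sound (3): Wren's footsteps are produced in the story world, so diegetic.
Sound (4): wind is part of the location's real environment, so diegetic.

non-diegetic, meta-diegetic, diegetic, diegetic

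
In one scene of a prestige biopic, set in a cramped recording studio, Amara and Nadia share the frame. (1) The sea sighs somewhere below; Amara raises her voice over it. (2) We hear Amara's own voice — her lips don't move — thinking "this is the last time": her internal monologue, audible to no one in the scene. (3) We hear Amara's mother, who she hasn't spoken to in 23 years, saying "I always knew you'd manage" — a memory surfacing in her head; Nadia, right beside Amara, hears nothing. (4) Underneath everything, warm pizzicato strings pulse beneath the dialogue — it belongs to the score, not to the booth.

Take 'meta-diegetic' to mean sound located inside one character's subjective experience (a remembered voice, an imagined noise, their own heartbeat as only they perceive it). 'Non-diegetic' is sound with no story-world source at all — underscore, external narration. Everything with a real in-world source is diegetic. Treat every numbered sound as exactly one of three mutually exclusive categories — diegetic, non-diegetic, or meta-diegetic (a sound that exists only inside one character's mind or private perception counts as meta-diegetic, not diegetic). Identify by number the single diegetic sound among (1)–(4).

1

Sound (1): it's the actual ambient sound of the location, so diegetic.
(2) is meta-diegetic: internal monologue — inside Amara's mind, not spoken into the scene.
(3) it's Amara's recollection rendered as sound; the other character can't hear it → meta-diegetic.
Sound (4): it has no source in the story world and no character can hear it — it's underscore, so non-diegetic.
Only (1) is diegetic.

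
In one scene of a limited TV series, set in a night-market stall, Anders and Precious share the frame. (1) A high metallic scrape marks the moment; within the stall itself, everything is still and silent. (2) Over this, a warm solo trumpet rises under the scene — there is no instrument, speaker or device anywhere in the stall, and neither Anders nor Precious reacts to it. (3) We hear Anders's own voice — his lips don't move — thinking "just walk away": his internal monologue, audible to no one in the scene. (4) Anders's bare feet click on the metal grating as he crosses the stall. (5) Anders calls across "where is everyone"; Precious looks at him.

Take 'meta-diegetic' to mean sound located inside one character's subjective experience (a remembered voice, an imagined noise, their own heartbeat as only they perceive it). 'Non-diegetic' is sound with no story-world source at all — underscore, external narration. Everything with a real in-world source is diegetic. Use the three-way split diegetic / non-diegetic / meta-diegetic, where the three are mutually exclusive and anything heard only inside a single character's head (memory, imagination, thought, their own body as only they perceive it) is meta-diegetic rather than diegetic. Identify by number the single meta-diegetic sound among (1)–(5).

(1) is non-diegetic: it's a sound-design accent with no in-world source; no one in the scene can hear it.
(2) it has no source in the story world and no character can hear it — it's underscore → non-diegetic.
(3) is meta-diegetic: Anders's thought-voice: a private mental sound no other character can hear.
Sound (4): a character's body making contact with the set — an in-world sound, so diegetic.
(5) Anders is a character speaking aloud in the scene → diegetic.
Only (3) is meta-diegetic.

3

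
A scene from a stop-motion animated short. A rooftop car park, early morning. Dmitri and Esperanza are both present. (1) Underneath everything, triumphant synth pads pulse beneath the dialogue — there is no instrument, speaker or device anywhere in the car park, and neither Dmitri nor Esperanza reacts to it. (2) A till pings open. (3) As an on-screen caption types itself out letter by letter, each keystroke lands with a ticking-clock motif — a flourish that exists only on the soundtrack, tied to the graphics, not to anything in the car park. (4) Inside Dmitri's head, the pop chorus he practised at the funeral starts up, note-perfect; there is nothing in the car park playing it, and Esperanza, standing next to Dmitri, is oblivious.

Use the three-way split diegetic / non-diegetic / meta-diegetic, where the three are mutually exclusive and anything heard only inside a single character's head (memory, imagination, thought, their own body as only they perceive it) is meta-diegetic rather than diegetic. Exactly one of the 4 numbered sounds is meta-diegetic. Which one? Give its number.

(1) it has no source in the story world and no character can hear it — it's underscore → non-diegetic.
Sound (2): a till is a real object/event in the scene's world, so diegetic.
Sound (3): sound married to a title/caption — outside the diegesis by definition, so non-diegetic.
Sound (4): it lives in Dmitri's subjectivity, not in the car park, so meta-diegetic.
Only (4) is meta-diegetic.

4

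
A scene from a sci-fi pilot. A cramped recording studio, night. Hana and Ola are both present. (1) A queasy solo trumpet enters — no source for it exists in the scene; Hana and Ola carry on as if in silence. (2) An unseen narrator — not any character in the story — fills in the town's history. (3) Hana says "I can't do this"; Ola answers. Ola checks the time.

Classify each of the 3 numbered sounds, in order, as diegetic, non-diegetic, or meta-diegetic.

Sound (1): score with no on-screen or off-screen source; it exists for the audience alone, so non-diegetic.
(2) is non-diegetic: the narrator exists outside the story world, addressing only the audience.
Sound (3): on-screen dialogue — Hana speaks and Ola is there to hear, so diegetic.

non-diegetic, non-diegetic, diegetic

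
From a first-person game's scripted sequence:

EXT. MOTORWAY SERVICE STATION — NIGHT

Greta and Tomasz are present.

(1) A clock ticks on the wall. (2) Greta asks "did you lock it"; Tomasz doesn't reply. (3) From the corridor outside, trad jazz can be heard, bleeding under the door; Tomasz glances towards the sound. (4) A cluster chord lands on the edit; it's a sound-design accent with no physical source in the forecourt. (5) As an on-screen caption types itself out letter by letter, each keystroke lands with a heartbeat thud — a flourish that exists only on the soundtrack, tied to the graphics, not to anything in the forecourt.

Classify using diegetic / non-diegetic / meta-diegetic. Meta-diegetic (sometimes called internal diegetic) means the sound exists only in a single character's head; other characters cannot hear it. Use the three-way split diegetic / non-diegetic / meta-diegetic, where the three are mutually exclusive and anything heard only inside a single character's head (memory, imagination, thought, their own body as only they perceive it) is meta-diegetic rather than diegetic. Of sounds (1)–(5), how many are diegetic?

3

(1) is diegetic: the sound comes from a clock physically present in the location.
(2) is diegetic: Greta is a character speaking aloud in the scene.
(3) is diegetic: it's coming from the corridor outside — a location within the story world — and Tomasz reacts.
Sound (4): nothing in the scene produces it; it's an accent added for the audience, so non-diegetic.
Sound (5): it accompanies on-screen graphics, not anything inside the story world, so non-diegetic.
Diegetic: (1), (2), (3) — that's 3.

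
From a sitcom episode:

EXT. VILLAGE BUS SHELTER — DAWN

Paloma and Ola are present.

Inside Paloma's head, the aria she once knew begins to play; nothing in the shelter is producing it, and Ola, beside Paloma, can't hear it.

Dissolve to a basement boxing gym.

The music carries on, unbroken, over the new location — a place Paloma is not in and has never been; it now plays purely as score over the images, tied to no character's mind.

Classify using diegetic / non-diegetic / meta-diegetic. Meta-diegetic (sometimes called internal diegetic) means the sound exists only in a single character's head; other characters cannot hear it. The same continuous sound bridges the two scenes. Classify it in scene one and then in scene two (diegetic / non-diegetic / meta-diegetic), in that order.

Scene one: the music exists only inside Paloma's mind; Ola can't hear it → meta-diegetic.
Scene two: it's detached from Paloma entirely and plays over unrelated images with no in-world source — conventional underscore → non-diegetic.

meta-diegetic, non-diegetic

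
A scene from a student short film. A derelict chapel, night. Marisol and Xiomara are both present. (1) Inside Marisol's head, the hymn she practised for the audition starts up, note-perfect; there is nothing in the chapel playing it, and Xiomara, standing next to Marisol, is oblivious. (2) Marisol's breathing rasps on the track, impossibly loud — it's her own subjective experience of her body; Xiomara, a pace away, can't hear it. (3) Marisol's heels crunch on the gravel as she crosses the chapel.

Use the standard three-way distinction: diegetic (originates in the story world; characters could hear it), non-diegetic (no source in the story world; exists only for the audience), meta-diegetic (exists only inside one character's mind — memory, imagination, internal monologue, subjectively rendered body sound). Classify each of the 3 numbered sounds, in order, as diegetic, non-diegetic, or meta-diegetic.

meta-diegetic, meta-diegetic, diegetic

Sound (1): it lives in Marisol's subjectivity, not in the chapel, so meta-diegetic.
Sound (2): a subjective body sound — Marisol's private perception, inaudible to Xiomara, so meta-diegetic.
(3) is diegetic: Marisol's footsteps are produced in the story world.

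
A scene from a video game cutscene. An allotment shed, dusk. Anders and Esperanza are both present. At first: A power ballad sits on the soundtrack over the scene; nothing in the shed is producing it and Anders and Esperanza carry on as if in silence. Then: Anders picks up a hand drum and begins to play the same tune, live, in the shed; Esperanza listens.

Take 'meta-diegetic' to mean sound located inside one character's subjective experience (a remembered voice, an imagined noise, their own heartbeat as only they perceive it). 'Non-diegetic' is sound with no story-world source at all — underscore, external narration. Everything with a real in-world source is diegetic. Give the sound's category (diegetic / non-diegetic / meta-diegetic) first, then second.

First: no in-world source exists and no character can hear it — underscore → non-diegetic.
Second: a hand drum is now a real source in the story world and the characters hear it → diegetic.

non-diegetic, diegetic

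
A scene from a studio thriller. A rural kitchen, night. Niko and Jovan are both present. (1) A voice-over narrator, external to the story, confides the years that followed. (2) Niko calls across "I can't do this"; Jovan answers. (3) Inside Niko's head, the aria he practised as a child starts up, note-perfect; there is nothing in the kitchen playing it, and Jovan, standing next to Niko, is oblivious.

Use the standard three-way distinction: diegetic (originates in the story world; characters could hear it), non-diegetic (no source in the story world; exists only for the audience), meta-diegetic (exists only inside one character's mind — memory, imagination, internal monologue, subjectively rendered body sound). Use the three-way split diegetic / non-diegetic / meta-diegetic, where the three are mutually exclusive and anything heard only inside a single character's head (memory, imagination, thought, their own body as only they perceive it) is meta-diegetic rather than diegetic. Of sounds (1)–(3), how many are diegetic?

1

(1) the narrator exists outside the story world, addressing only the audience → non-diegetic.
(2) spoken by a character present in the story world → diegetic.
(3) the music is a memory playing inside Niko's mind alone; no real-world source, Jovan can't hear it → meta-diegetic.
Diegetic: (2) — that's 1.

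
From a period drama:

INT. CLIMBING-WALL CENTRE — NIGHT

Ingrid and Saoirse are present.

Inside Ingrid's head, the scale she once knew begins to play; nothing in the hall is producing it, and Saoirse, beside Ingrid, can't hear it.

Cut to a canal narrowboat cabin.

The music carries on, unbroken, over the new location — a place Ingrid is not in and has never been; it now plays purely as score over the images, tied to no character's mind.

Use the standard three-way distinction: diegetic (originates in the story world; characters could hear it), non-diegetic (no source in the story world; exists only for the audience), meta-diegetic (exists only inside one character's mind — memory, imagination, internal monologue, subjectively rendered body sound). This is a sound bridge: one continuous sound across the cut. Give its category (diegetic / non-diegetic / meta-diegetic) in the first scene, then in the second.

meta-diegetic, non-diegetic

Scene one: the music exists only inside Ingrid's mind; Saoirse can't hear it → meta-diegetic.
Scene two: it's detached from Ingrid entirely and plays over unrelated images with no in-world source — conventional underscore → non-diegetic.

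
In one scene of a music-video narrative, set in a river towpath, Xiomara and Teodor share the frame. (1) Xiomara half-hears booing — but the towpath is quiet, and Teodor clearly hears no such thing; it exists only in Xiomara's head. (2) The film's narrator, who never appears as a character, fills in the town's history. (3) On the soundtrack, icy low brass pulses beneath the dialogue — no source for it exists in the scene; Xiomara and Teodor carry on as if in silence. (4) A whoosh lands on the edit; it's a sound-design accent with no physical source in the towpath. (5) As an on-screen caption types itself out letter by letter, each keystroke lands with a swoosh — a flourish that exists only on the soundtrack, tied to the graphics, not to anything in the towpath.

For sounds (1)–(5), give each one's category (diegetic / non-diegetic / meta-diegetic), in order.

meta-diegetic, non-diegetic, non-diegetic, non-diegetic, non-diegetic

(1) Xiomara alone 'hears' it — an imagined sound, not present in the space → meta-diegetic.
(2) is non-diegetic: external voice-over — not a character, not heard by anyone in the scene.
Sound (3): score with no on-screen or off-screen source; it exists for the audience alone, so non-diegetic.
(4) it's a sound-design accent with no in-world source; no one in the scene can hear it → non-diegetic.
(5) is non-diegetic: it accompanies on-screen graphics, not anything inside the story world.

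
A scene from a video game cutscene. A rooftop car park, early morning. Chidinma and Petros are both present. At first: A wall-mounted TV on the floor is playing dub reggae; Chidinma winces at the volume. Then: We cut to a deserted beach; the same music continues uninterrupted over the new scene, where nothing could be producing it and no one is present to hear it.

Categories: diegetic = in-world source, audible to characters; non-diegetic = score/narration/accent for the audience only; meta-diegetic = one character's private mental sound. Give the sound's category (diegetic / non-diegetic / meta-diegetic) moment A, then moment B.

Moment A: a wall-mounted TV is a real in-scene source and Chidinma reacts to it → diegetic.
Moment B: there is no longer any in-world source and no one can hear it — it has become underscore → non-diegetic.

diegetic, non-diegetic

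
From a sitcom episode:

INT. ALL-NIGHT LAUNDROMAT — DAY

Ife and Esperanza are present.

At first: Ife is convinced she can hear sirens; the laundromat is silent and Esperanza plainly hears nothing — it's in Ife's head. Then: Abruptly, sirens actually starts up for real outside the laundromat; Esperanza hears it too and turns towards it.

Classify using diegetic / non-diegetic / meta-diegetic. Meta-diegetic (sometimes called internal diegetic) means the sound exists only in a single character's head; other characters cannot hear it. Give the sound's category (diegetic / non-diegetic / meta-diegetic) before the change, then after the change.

meta-diegetic, diegetic

Before the change: only Ife 'hears' it — imagined, in her mind → meta-diegetic.
After the change: now there's a real external source and Esperanza hears it too — in the story world → diegetic.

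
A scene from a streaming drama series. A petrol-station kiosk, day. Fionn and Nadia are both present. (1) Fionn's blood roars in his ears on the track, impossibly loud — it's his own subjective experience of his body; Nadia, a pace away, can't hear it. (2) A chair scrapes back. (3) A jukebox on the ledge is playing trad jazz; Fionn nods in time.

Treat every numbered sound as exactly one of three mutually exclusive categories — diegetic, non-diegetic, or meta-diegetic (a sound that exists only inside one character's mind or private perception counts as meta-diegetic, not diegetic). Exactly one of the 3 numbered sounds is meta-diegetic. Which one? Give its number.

1

(1) it's Fionn's internal bodily sensation rendered as sound; only Fionn 'hears' it → meta-diegetic.
Sound (2): a chair is a real object/event in the scene's world, so diegetic.
(3) is diegetic: a jukebox is a physical source in the scene and Fionn reacts to it.
Only (1) is meta-diegetic.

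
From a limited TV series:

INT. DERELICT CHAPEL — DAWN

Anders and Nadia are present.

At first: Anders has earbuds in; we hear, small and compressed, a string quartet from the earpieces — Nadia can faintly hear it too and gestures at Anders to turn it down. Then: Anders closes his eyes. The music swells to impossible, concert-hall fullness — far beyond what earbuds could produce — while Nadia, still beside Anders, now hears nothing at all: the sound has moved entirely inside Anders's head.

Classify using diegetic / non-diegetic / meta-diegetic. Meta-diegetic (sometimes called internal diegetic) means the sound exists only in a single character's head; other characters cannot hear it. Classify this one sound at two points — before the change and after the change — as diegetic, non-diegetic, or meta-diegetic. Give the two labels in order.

diegetic, meta-diegetic

Before the change: the earbuds are a physical source both characters can hear → diegetic.
After the change: the music now exists only as Anders's subjective experience; Nadia can no longer hear it → meta-diegetic.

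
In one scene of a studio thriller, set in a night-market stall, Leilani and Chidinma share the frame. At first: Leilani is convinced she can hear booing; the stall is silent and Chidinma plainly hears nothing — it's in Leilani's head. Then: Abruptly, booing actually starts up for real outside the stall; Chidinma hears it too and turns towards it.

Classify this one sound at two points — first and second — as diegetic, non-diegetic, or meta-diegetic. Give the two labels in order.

First: only Leilani 'hears' it — imagined, in her mind → meta-diegetic.
Second: now there's a real external source and Chidinma hears it too — in the story world → diegetic.

meta-diegetic, diegetic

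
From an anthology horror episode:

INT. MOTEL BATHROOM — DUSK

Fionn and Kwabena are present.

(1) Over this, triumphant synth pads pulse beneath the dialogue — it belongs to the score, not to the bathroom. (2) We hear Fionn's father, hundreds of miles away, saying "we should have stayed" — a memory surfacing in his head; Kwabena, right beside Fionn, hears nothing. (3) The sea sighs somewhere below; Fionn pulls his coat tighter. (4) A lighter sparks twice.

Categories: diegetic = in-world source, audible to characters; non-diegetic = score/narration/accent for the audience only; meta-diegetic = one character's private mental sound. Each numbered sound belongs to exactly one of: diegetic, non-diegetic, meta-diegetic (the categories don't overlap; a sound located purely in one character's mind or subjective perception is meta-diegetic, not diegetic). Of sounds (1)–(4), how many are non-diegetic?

(1) is non-diegetic: score with no on-screen or off-screen source; it exists for the audience alone.
(2) is meta-diegetic: a remembered line, private to Fionn — not present in the room, not audible to Kwabena.
Sound (3): ambient/room sound belonging to the story's physical space, so diegetic.
(4) is diegetic: the sound comes from a lighter physically present in the location.
Non-diegetic: (1) — that's 1.

1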